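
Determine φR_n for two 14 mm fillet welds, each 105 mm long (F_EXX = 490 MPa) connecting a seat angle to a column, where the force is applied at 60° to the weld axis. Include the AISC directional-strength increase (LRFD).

t_e = 0.707 × 14 = 9.898 mm; A_we = 9.898 × 210 = 2079 mm².
Directional factor: 1.0 + 0.5 sin^1.5(60°) = 1.403.
F_nw = 0.6 × 490 × 1.403 = 412.5 MPa.
φR_n = 0.75 × 412.5 × 2079 × 10⁻³ = 643 kN.

φR_n ≈ 643 kN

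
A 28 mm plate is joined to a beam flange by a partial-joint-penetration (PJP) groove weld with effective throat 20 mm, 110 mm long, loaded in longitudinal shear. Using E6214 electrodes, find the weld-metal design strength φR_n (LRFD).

E62XX → F_EXX = 620 MPa.
Effective throat (given) t_e = 20 mm.
A_we = 20 × 110 = 2200 mm².
F_nw = 0.6 F_EXX = 372 MPa.
φR_n = 0.75 × 372 × 2200 × 10⁻³ = 613.8 kN.

φR_n ≈ 614 kN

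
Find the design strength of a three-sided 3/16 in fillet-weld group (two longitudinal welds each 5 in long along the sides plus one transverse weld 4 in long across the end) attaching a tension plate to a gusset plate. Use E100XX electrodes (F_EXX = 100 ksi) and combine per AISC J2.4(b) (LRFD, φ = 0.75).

t_e = 0.707 × 0.1875 = 0.1326 in.
R_nwl = 0.6 × 100 × 0.1326 × 10 = 79.54 kips (longitudinal, 2 welds).
R_nwt = 0.6 × 100 × 0.1326 × 4 = 31.82 kips (transverse, base value).
(i) R_nwl + R_nwt = 111.4 kips; (ii) 0.85 R_nwl + 1.5 R_nwt = 115.3 kips.
R_n = max = 115.3 kips [governs: (ii)]; φR_n = 86.5 kips.

φR_n ≈ 86.5 kips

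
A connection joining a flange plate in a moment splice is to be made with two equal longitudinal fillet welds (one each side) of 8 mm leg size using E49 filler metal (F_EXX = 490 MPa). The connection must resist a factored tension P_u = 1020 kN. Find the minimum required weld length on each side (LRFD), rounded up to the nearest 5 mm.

Throat t_e = 0.707 × 8 = 5.656 mm.
φr_n = 0.75 × 0.6 × 490 × 5.656 × 10⁻³ = 1.247 kN/mm.
L_req = P_u / φr_n = 1020 / 1.247 = 817.9 mm total.
Per side: 817.9 / 2 = 408.9 mm.
Round up → use L = 410 mm on each side.

L = 410 mm on each side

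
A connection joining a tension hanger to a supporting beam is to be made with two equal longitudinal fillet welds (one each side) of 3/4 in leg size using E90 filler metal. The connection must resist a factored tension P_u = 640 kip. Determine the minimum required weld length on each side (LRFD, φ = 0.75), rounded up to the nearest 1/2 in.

L = 15 in on each side

E90XX → F_EXX = 90 ksi.
Throat t_e = 0.707 × 0.75 = 0.5302 in.
φr_n = 0.75 × 0.6 × 90 × 0.5302 = 21.48 kip/in.
L_req = P_u / φr_n = 640 / 21.48 = 29.8 in total.
Per side: 29.8 / 2 = 14.9 in.
Round up → use L = 15 in on each side.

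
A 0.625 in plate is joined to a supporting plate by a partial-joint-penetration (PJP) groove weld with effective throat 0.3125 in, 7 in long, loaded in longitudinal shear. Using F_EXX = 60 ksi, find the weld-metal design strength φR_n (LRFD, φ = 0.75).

φR_n ≈ 59.1 kip

Effective throat (given) t_e = 0.3125 in.
A_we = 0.3125 × 7 = 2.188 in².
F_nw = 0.6 F_EXX = 36 ksi.
φR_n = 0.75 × 36 × 2.188 = 59.06 kip.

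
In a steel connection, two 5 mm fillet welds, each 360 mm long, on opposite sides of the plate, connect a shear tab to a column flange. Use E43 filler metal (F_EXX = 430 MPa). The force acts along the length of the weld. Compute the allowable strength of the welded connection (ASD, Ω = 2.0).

R_n/Ω ≈ 328 kN

Effective throat t_e = 0.707 × 5 = 3.535 mm.
Total length L = 720 mm; A_we = 3.535 × 720 = 2545 mm².
F_nw = 0.6 F_EXX = 0.6 × 430 = 258 MPa.
R_n = 258 × 2545 × 10⁻³ = 656.7 kN; R_n/Ω = 656.7/2.0 = 328.3 kN.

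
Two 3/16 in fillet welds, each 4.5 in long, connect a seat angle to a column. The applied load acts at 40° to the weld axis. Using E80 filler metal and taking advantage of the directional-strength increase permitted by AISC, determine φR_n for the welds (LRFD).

E80XX → F_EXX = 80 ksi.
t_e = 0.707 × 0.1875 = 0.1326 in; A_we = 0.1326 × 9 = 1.193 in².
Directional factor: 1.0 + 0.5 sin^1.5(40°) = 1.258.
F_nw = 0.6 × 80 × 1.258 = 60.37 ksi.
φR_n = 0.75 × 60.37 × 1.193 = 54.02 kip.

φR_n ≈ 54 kip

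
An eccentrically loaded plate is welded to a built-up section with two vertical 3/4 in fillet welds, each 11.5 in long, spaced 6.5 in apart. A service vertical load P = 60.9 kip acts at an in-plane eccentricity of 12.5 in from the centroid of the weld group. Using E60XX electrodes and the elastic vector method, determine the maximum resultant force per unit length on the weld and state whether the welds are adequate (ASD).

E60XX → F_EXX = 60 ksi.
Total weld length L_w = 23 in. Treat welds as unit-width lines.
Polar moment about centroid: J = 2[d³/12 + d(b/2)²] = 2[11.5³/12 + 11.5×3.25²] = 496.4 in³.
Direct shear f_v = P/L_w = 60.9 / 23 = 2.648 kip/in (vertical).
Torsion M = P·e = 60.9 × 12.5 = 761.25 kip·in.
Critical point at (x, y) = (3.25, 5.75) from centroid. f_tx = M·y/J = 8.818 kip/in; f_ty = M·x/J = 4.984 kip/in.
Resultant f_max = √[f_tx² + (f_v + f_ty)²] = √[8.818² + (2.648 + 4.984)²] = 11.66 kip/in.
Capacity per unit length: r_n/Ω = (1/2.0) × 0.6 × 60 × (0.707 × 0.75) = 9.544 kip/in.
11.66 > 9.544 → NOT adequate.

f_max ≈ 11.7 kip/in; NOT adequate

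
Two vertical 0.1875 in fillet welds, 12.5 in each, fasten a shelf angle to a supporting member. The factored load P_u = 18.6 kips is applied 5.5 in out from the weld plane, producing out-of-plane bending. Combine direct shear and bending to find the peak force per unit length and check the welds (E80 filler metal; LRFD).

E80XX → F_EXX = 80 ksi.
L_w = 2 × 12.5 = 25 in; section modulus (unit throat) S = 2 × L²/6 = 52.08 in².
Direct shear f_v = P/L_w = 18.6/25 = 0.744 kip/in.
Moment M = P × e = 18.6 × 5.5 = 102.3 kip·in; bending f_b = M/S = 1.964 kip/in.
f_max = √(f_v² + f_b²) = √(0.744² + 1.964²) = 2.1 kip/in.
φr_n = 0.75 × 0.6 × 80 × (0.707 × 0.1875) = 4.772 kip/in → adequate.

f_max ≈ 2.1 kip/in; adequate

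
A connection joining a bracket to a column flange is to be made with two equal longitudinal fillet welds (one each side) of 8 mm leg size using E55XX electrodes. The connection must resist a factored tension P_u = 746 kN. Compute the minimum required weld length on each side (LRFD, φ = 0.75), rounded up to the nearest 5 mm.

E55XX → F_EXX = 550 MPa.
Throat t_e = 0.707 × 8 = 5.656 mm.
φr_n = 0.75 × 0.6 × 550 × 5.656 × 10⁻³ = 1.4 kN/mm.
L_req = P_u / φr_n = 746 / 1.4 = 532.9 mm total.
Per side: 532.9 / 2 = 266.5 mm.
Round up → use L = 270 mm on each side.

L = 270 mm on each side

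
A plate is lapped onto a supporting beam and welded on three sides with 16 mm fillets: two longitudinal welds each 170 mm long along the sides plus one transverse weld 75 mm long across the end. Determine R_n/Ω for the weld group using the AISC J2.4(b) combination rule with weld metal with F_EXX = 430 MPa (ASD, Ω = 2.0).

R_n/Ω ≈ 606 kN

t_e = 0.707 × 16 = 11.31 mm.
R_nwl = 0.6 × 430 × 11.31 × 340 × 10⁻³ = 992.3 kN (longitudinal, 2 welds).
R_nwt = 0.6 × 430 × 11.31 × 75 × 10⁻³ = 218.9 kN (transverse, base value).
(i) R_nwl + R_nwt = 1211 kN; (ii) 0.85 R_nwl + 1.5 R_nwt = 1172 kN.
R_n = max = 1211 kN [governs: (i)]; R_n/Ω = 605.6 kN.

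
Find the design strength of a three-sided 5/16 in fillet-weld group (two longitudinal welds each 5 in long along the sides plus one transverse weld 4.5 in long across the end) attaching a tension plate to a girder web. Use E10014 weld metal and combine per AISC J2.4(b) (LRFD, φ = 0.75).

φR_n ≈ 152 kips

E100XX → F_EXX = 100 ksi.
t_e = 0.707 × 0.3125 = 0.2209 in.
R_nwl = 0.6 × 100 × 0.2209 × 10 = 132.6 kips (longitudinal, 2 welds).
R_nwt = 0.6 × 100 × 0.2209 × 4.5 = 59.65 kips (transverse, base value).
(i) R_nwl + R_nwt = 192.2 kips; (ii) 0.85 R_nwl + 1.5 R_nwt = 202.2 kips.
R_n = max = 202.2 kips [governs: (ii)]; φR_n = 151.6 kips.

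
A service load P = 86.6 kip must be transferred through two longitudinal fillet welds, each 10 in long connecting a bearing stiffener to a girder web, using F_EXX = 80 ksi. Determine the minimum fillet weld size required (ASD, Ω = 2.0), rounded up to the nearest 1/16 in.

w = 5/16 in

Total weld length L = 20 in.
Required throat t_e = P × Ω / (0.6 F_EXX × L) = 86.6 × 2.0 / (0.6 × 80 × 20) = 0.1804 in.
Required leg w = t_e / 0.707 = 0.2552 in → use 5/16 in.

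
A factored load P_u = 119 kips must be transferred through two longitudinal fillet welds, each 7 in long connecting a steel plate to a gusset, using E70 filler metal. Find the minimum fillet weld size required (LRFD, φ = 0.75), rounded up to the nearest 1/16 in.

E70XX → F_EXX = 70 ksi.
Total weld length L = 14 in.
Required throat t_e = P_u / (φ × 0.6 F_EXX × L) = 119 / (0.75 × 0.6 × 70 × 14) = 0.2698 in.
Required leg w = t_e / 0.707 = 0.3817 in → use 7/16 in.

w = 7/16 in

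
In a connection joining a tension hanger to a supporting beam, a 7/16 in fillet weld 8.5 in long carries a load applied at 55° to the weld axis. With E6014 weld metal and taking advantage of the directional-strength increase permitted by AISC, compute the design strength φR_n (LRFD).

E60XX → F_EXX = 60 ksi.
t_e = 0.707 × 0.4375 = 0.3093 in; A_we = 0.3093 × 8.5 = 2.629 in².
Directional factor: 1.0 + 0.5 sin^1.5(55°) = 1.371.
F_nw = 0.6 × 60 × 1.371 = 49.35 ksi.
φR_n = 0.75 × 49.35 × 2.629 = 97.3 kip.

φR_n ≈ 97.3 kip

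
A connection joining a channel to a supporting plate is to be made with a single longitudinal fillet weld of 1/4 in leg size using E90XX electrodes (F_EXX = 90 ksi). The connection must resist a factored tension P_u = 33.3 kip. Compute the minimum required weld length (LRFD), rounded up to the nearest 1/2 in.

L = 5 in

Throat t_e = 0.707 × 0.25 = 0.1767 in.
φr_n = 0.75 × 0.6 × 90 × 0.1767 = 7.158 kip/in.
L_req = P_u / φr_n = 33.3 / 7.158 = 4.652 in total.
Round up → use L = 5 in.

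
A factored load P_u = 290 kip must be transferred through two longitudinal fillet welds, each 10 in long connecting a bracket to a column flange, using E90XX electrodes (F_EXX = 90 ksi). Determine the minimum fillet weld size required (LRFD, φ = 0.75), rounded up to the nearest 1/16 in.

w = 9/16 in

Total weld length L = 20 in.
Required throat t_e = P_u / (φ × 0.6 F_EXX × L) = 290 / (0.75 × 0.6 × 90 × 20) = 0.358 in.
Required leg w = t_e / 0.707 = 0.5064 in → use 9/16 in.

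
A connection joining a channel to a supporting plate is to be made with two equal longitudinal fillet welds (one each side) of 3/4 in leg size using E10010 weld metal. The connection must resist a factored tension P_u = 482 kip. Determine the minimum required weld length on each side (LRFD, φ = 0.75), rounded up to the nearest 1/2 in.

L = 10.5 in on each side

E100XX → F_EXX = 100 ksi.
Throat t_e = 0.707 × 0.75 = 0.5302 in.
φr_n = 0.75 × 0.6 × 100 × 0.5302 = 23.86 kip/in.
L_req = P_u / φr_n = 482 / 23.86 = 20.2 in total.
Per side: 20.2 / 2 = 10.1 in.
Round up → use L = 10.5 in on each side.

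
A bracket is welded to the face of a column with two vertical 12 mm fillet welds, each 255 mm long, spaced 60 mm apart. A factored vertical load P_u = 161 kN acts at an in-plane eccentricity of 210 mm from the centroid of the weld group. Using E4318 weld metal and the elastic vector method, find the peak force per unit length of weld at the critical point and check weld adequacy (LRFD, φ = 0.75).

E43XX → F_EXX = 430 MPa.
Total weld length L_w = 510 mm. Treat welds as unit-width lines.
Polar moment about centroid: J = 2[d³/12 + d(b/2)²] = 2[255³/12 + 255×30²] = 3223000 mm³.
Direct shear f_v = P/L_w = 161×10³ / 510 = 315.7 N/mm (vertical).
Torsion M = P·e = 161×10³ × 210 = 33810000 N·mm.
Critical point at (x, y) = (30, 127.5) from centroid. f_tx = M·y/J = 1338 N/mm; f_ty = M·x/J = 314.7 N/mm.
Resultant f_max = √[f_tx² + (f_v + f_ty)²] = √[1338² + (315.7 + 314.7)²] = 1479 N/mm.
Capacity per unit length: φr_n = 0.75 × 0.6 × 430 × (0.707 × 12) = 1642 N/mm.
1479 ≤ 1642 → adequate.

f_max ≈ 1480 N/mm; adequate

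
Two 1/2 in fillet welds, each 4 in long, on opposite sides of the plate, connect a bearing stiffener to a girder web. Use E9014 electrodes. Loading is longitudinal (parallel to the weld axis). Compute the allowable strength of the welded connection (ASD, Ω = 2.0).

R_n/Ω ≈ 76.4 kips

E90XX → F_EXX = 90 ksi.
Effective throat t_e = 0.707 × 0.5 = 0.3535 in.
Total length L = 8 in; A_we = 0.3535 × 8 = 2.828 in².
F_nw = 0.6 F_EXX = 0.6 × 90 = 54 ksi.
R_n = 54 × 2.828 = 152.7 kips; R_n/Ω = 152.7/2.0 = 76.36 kips.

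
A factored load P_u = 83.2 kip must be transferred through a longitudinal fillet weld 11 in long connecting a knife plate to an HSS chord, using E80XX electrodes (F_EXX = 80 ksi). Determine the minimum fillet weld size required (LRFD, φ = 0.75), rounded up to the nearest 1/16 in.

Total weld length L = 11 in.
Required throat t_e = P_u / (φ × 0.6 F_EXX × L) = 83.2 / (0.75 × 0.6 × 80 × 11) = 0.2101 in.
Required leg w = t_e / 0.707 = 0.2972 in → use 5/16 in.

w = 5/16 in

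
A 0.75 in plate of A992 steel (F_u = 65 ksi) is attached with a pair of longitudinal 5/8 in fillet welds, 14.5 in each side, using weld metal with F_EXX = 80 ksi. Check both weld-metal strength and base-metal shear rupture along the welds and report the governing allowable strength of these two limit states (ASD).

R_n/Ω ≈ 308 kips (weld metal governs)

t_e = 0.707 × 0.625 = 0.4419 in; L = 29 in.
Weld metal: R_n/Ω = (1/2.0) × 0.6 × 80 × 0.4419 × 29 = 307.5 kips.
Base metal (shear rupture): R_n/Ω = (1/2.0) × 0.6 × 65 × 0.75 × 29 = 424.1 kips.
Governing: weld metal.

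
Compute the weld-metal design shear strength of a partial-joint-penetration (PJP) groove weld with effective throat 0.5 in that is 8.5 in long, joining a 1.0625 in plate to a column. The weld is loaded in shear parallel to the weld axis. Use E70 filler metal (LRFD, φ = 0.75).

E70XX → F_EXX = 70 ksi.
Effective throat (given) t_e = 0.5 in.
A_we = 0.5 × 8.5 = 4.25 in².
F_nw = 0.6 F_EXX = 42 ksi.
φR_n = 0.75 × 42 × 4.25 = 133.9 kips.

φR_n ≈ 134 kips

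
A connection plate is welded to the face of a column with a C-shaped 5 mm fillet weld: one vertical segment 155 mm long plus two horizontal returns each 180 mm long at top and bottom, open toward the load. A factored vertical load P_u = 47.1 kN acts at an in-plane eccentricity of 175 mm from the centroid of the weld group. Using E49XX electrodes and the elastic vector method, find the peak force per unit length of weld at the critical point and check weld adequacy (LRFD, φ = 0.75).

E49XX → F_EXX = 490 MPa.
Total weld length L_w = 515 mm. Treat welds as unit-width lines.
Centroid: x̄ = 2×180×90 / 515 = 62.91 mm from the vertical weld.
Polar moment about centroid: J = I_x + I_y = [155³/12 + 2×180×77.5²] + [155×62.91² + 2(180³/12 + 180×27.09²)] = 4322000 mm³.
Direct shear f_v = P/L_w = 47.1×10³ / 515 = 91.46 N/mm (vertical).
Torsion M = P·e = 47.1×10³ × 175 = 8242500 N·mm.
Critical point at (x, y) = (117.1, 77.5) from centroid. f_tx = M·y/J = 147.8 N/mm; f_ty = M·x/J = 223.3 N/mm.
Resultant f_max = √[f_tx² + (f_v + f_ty)²] = √[147.8² + (91.46 + 223.3)²] = 347.7 N/mm.
Capacity per unit length: φr_n = 0.75 × 0.6 × 490 × (0.707 × 5) = 779.5 N/mm.
347.7 ≤ 779.5 → adequate.

f_max ≈ 348 N/mm; adequate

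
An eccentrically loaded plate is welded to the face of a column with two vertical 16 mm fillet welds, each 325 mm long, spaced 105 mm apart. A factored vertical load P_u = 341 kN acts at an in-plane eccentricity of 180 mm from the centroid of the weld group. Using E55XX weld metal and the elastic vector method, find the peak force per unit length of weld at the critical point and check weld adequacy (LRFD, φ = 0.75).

E55XX → F_EXX = 550 MPa.
Total weld length L_w = 650 mm. Treat welds as unit-width lines.
Polar moment about centroid: J = 2[d³/12 + d(b/2)²] = 2[325³/12 + 325×52.5²] = 7513000 mm³.
Direct shear f_v = P/L_w = 341×10³ / 650 = 524.6 N/mm (vertical).
Torsion M = P·e = 341×10³ × 180 = 61380000 N·mm.
Critical point at (x, y) = (52.5, 162.5) from centroid. f_tx = M·y/J = 1328 N/mm; f_ty = M·x/J = 428.9 N/mm.
Resultant f_max = √[f_tx² + (f_v + f_ty)²] = √[1328² + (524.6 + 428.9)²] = 1635 N/mm.
Capacity per unit length: φr_n = 0.75 × 0.6 × 550 × (0.707 × 16) = 2800 N/mm.
1635 ≤ 2800 → adequate.

f_max ≈ 1630 N/mm; adequate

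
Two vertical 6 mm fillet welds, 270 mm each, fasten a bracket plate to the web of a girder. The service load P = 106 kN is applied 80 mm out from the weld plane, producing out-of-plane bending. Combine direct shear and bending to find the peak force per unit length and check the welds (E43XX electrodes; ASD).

E43XX → F_EXX = 430 MPa.
L_w = 2 × 270 = 540 mm; section modulus (unit throat) S = 2 × L²/6 = 24300 mm².
Direct shear f_v = P/L_w = 106×10³/540 = 196.3 N/mm.
Moment M = P × e = 106×10³ × 80 = 8480000 N·mm; bending f_b = M/S = 349 N/mm.
f_max = √(f_v² + f_b²) = √(196.3² + 349²) = 400.4 N/mm.
r_n/Ω = (1/2.0) × 0.6 × 430 × (0.707 × 6) = 547.2 N/mm → adequate.

f_max ≈ 400 N/mm; adequate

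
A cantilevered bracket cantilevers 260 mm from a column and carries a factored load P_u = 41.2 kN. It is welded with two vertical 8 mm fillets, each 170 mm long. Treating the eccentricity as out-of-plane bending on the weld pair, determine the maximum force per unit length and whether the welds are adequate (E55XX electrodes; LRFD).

f_max ≈ 1120 N/mm; adequate

E55XX → F_EXX = 550 MPa.
L_w = 2 × 170 = 340 mm; section modulus (unit throat) S = 2 × L²/6 = 9633 mm².
Direct shear f_v = P/L_w = 41.2×10³/340 = 121.2 N/mm.
Moment M = P × e = 41.2×10³ × 260 = 10712000 N·mm; bending f_b = M/S = 1112 N/mm.
f_max = √(f_v² + f_b²) = √(121.2² + 1112²) = 1119 N/mm.
φr_n = 0.75 × 0.6 × 550 × (0.707 × 8) = 1400 N/mm → adequate.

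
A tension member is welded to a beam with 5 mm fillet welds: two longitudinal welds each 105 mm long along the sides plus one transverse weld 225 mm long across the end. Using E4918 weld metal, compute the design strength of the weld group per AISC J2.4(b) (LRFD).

E49XX → F_EXX = 490 MPa.
t_e = 0.707 × 5 = 3.535 mm.
R_nwl = 0.6 × 490 × 3.535 × 210 × 10⁻³ = 218.3 kN (longitudinal, 2 welds).
R_nwt = 0.6 × 490 × 3.535 × 225 × 10⁻³ = 233.8 kN (transverse, base value).
(i) R_nwl + R_nwt = 452.1 kN; (ii) 0.85 R_nwl + 1.5 R_nwt = 536.3 kN.
R_n = max = 536.3 kN [governs: (ii)]; φR_n = 402.2 kN.

φR_n ≈ 402 kN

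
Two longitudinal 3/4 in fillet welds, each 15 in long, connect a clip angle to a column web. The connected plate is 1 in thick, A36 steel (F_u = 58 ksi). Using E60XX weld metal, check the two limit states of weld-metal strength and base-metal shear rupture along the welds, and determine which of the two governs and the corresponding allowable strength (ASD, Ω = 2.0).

E60XX → F_EXX = 60 ksi.
t_e = 0.707 × 0.75 = 0.5302 in; L = 30 in.
Weld metal: R_n/Ω = (1/2.0) × 0.6 × 60 × 0.5302 × 30 = 286.3 kip.
Base metal (shear rupture): R_n/Ω = (1/2.0) × 0.6 × 58 × 1 × 30 = 522 kip.
Governing: weld metal.

R_n/Ω ≈ 286 kip (weld metal governs)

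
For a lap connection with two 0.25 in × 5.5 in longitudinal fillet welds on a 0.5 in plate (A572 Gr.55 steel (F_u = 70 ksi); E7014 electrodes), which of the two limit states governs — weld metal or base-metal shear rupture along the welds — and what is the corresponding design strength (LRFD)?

φR_n ≈ 61.2 kips (weld metal governs)

E70XX → F_EXX = 70 ksi.
t_e = 0.707 × 0.25 = 0.1767 in; L = 11 in.
Weld metal: φR_n = 0.75 × 0.6 × 70 × 0.1767 × 11 = 61.24 kips.
Base metal (shear rupture): φR_n = 0.75 × 0.6 × 70 × 0.5 × 11 = 173.2 kips.
Governing: weld metal.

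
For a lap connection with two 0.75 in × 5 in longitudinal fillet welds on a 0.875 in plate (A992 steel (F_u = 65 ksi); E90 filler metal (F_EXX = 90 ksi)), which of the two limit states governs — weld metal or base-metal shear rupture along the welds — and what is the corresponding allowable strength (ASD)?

t_e = 0.707 × 0.75 = 0.5302 in; L = 10 in.
Weld metal: R_n/Ω = (1/2.0) × 0.6 × 90 × 0.5302 × 10 = 143.2 kips.
Base metal (shear rupture): R_n/Ω = (1/2.0) × 0.6 × 65 × 0.875 × 10 = 170.6 kips.
Governing: weld metal.

R_n/Ω ≈ 143 kips (weld metal governs)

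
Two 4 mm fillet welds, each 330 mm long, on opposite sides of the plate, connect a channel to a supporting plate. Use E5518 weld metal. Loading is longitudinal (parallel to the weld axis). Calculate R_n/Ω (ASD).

R_n/Ω ≈ 308 kN

E55XX → F_EXX = 550 MPa.
Effective throat t_e = 0.707 × 4 = 2.828 mm.
Total length L = 660 mm; A_we = 2.828 × 660 = 1866 mm².
F_nw = 0.6 F_EXX = 0.6 × 550 = 330 MPa.
R_n = 330 × 1866 × 10⁻³ = 615.9 kN; R_n/Ω = 615.9/2.0 = 308 kN.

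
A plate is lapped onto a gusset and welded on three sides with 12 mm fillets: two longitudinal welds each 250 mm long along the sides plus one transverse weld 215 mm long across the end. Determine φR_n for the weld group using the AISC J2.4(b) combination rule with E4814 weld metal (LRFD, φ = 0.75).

φR_n ≈ 1370 kN

E48XX → F_EXX = 480 MPa.
t_e = 0.707 × 12 = 8.484 mm.
R_nwl = 0.6 × 480 × 8.484 × 500 × 10⁻³ = 1222 kN (longitudinal, 2 welds).
R_nwt = 0.6 × 480 × 8.484 × 215 × 10⁻³ = 525.3 kN (transverse, base value).
(i) R_nwl + R_nwt = 1747 kN; (ii) 0.85 R_nwl + 1.5 R_nwt = 1826 kN.
R_n = max = 1826 kN [governs: (ii)]; φR_n = 1370 kN.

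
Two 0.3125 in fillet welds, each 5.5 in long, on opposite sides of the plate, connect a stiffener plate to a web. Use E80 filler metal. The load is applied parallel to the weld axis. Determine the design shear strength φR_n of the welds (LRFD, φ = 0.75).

E80XX → F_EXX = 80 ksi.
Effective throat t_e = 0.707 × 0.3125 = 0.2209 in.
Total length L = 11 in; A_we = 0.2209 × 11 = 2.43 in².
F_nw = 0.6 F_EXX = 0.6 × 80 = 48 ksi.
φR_n = 0.75 × 48 × 2.43 = 87.49 kips.

φR_n ≈ 87.5 kips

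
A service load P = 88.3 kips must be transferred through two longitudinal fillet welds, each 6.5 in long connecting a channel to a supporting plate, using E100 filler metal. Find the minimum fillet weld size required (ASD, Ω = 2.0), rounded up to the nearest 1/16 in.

w = 3/8 in

E100XX → F_EXX = 100 ksi.
Total weld length L = 13 in.
Required throat t_e = P × Ω / (0.6 F_EXX × L) = 88.3 × 2.0 / (0.6 × 100 × 13) = 0.2264 in.
Required leg w = t_e / 0.707 = 0.3202 in → use 3/8 in.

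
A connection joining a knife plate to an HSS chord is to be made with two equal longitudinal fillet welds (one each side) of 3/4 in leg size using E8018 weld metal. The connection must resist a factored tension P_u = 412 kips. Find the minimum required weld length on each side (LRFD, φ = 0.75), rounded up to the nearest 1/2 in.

L = 11 in on each side

E80XX → F_EXX = 80 ksi.
Throat t_e = 0.707 × 0.75 = 0.5302 in.
φr_n = 0.75 × 0.6 × 80 × 0.5302 = 19.09 kips/in.
L_req = P_u / φr_n = 412 / 19.09 = 21.58 in total.
Per side: 21.58 / 2 = 10.79 in.
Round up → use L = 11 in on each side.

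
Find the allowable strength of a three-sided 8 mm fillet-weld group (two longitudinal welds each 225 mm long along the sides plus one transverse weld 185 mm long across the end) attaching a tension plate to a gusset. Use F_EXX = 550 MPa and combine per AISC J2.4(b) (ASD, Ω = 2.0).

R_n/Ω ≈ 616 kN

t_e = 0.707 × 8 = 5.656 mm.
R_nwl = 0.6 × 550 × 5.656 × 450 × 10⁻³ = 839.9 kN (longitudinal, 2 welds).
R_nwt = 0.6 × 550 × 5.656 × 185 × 10⁻³ = 345.3 kN (transverse, base value).
(i) R_nwl + R_nwt = 1185 kN; (ii) 0.85 R_nwl + 1.5 R_nwt = 1232 kN.
R_n = max = 1232 kN [governs: (ii)]; R_n/Ω = 615.9 kN.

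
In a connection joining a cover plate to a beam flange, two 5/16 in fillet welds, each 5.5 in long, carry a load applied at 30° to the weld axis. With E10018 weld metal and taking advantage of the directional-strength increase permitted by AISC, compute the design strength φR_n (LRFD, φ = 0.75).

φR_n ≈ 129 kips

E100XX → F_EXX = 100 ksi.
t_e = 0.707 × 0.3125 = 0.2209 in; A_we = 0.2209 × 11 = 2.43 in².
Directional factor: 1.0 + 0.5 sin^1.5(30°) = 1.177.
F_nw = 0.6 × 100 × 1.177 = 70.61 ksi.
φR_n = 0.75 × 70.61 × 2.43 = 128.7 kips.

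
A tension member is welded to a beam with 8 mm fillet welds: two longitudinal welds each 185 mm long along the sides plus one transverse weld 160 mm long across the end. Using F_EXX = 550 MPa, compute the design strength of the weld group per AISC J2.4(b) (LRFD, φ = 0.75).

t_e = 0.707 × 8 = 5.656 mm.
R_nwl = 0.6 × 550 × 5.656 × 370 × 10⁻³ = 690.6 kN (longitudinal, 2 welds).
R_nwt = 0.6 × 550 × 5.656 × 160 × 10⁻³ = 298.6 kN (transverse, base value).
(i) R_nwl + R_nwt = 989.2 kN; (ii) 0.85 R_nwl + 1.5 R_nwt = 1035 kN.
R_n = max = 1035 kN [governs: (ii)]; φR_n = 776.2 kN.

φR_n ≈ 776 kN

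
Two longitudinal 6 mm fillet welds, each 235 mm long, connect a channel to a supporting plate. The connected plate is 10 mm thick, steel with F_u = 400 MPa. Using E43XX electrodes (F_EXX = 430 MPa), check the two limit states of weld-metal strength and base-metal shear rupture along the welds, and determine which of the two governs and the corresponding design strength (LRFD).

φR_n ≈ 386 kN (weld metal governs)

t_e = 0.707 × 6 = 4.242 mm; L = 470 mm.
Weld metal: φR_n = 0.75 × 0.6 × 430 × 4.242 × 470 × 10⁻³ = 385.8 kN.
Base metal (shear rupture): φR_n = 0.75 × 0.6 × 400 × 10 × 470 × 10⁻³ = 846 kN.
Governing: weld metal.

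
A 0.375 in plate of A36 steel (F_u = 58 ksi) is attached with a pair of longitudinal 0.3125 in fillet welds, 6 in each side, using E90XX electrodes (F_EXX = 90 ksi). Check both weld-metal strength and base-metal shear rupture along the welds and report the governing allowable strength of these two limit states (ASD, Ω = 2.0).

t_e = 0.707 × 0.3125 = 0.2209 in; L = 12 in.
Weld metal: R_n/Ω = (1/2.0) × 0.6 × 90 × 0.2209 × 12 = 71.58 kip.
Base metal (shear rupture): R_n/Ω = (1/2.0) × 0.6 × 58 × 0.375 × 12 = 78.3 kip.
Governing: weld metal.

R_n/Ω ≈ 71.6 kip (weld metal governs)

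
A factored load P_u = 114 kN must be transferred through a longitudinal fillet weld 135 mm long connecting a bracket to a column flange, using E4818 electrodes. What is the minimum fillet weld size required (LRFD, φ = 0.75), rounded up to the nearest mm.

w = 6 mm

E48XX → F_EXX = 480 MPa.
Total weld length L = 135 mm.
Required throat t_e = P_u / (φ × 0.6 F_EXX × L) = 114 / (0.75 × 0.6 × 480 × 135 × 10⁻³) = 3.909 mm.
Required leg w = t_e / 0.707 = 5.53 mm → use 6 mm.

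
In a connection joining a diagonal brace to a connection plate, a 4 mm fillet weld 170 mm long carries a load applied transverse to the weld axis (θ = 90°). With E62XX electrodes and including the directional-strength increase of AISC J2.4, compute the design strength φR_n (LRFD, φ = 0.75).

E62XX → F_EXX = 620 MPa.
t_e = 0.707 × 4 = 2.828 mm; A_we = 2.828 × 170 = 480.8 mm².
Directional factor: 1.0 + 0.5 sin^1.5(90°) = 1.5.
F_nw = 0.6 × 620 × 1.5 = 558 MPa.
φR_n = 0.75 × 558 × 480.8 × 10⁻³ = 201.2 kN.

φR_n ≈ 201 kN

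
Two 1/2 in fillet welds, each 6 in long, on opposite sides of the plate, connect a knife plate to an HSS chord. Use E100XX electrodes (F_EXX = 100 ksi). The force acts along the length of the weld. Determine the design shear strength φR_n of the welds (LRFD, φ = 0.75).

Effective throat t_e = 0.707 × 0.5 = 0.3535 in.
Total length L = 12 in; A_we = 0.3535 × 12 = 4.242 in².
F_nw = 0.6 F_EXX = 0.6 × 100 = 60 ksi.
φR_n = 0.75 × 60 × 4.242 = 190.9 kip.

φR_n ≈ 191 kip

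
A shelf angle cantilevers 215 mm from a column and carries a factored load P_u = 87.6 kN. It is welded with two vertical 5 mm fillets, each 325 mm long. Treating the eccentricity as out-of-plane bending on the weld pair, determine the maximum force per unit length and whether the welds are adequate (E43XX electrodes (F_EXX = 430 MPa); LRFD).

L_w = 2 × 325 = 650 mm; section modulus (unit throat) S = 2 × L²/6 = 35210 mm².
Direct shear f_v = P/L_w = 87.6×10³/650 = 134.8 N/mm.
Moment M = P × e = 87.6×10³ × 215 = 18834000 N·mm; bending f_b = M/S = 534.9 N/mm.
f_max = √(f_v² + f_b²) = √(134.8² + 534.9²) = 551.6 N/mm.
φr_n = 0.75 × 0.6 × 430 × (0.707 × 5) = 684 N/mm → adequate.

f_max ≈ 552 N/mm; adequate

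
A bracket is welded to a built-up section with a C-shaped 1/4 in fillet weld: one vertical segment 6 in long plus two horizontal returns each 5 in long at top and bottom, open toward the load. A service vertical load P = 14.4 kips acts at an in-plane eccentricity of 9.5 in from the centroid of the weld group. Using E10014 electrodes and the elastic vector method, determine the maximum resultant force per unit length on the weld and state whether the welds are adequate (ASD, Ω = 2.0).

E100XX → F_EXX = 100 ksi.
Total weld length L_w = 16 in. Treat welds as unit-width lines.
Centroid: x̄ = 2×5×2.5 / 16 = 1.562 in from the vertical weld.
Polar moment about centroid: J = I_x + I_y = [6³/12 + 2×5×3²] + [6×1.562² + 2(5³/12 + 5×0.9375²)] = 152.3 in³.
Direct shear f_v = P/L_w = 14.4 / 16 = 0.9 kip/in (vertical).
Torsion M = P·e = 14.4 × 9.5 = 136.8 kip·in.
Critical point at (x, y) = (3.438, 3) from centroid. f_tx = M·y/J = 2.695 kip/in; f_ty = M·x/J = 3.088 kip/in.
Resultant f_max = √[f_tx² + (f_v + f_ty)²] = √[2.695² + (0.9 + 3.088)²] = 4.814 kip/in.
Capacity per unit length: r_n/Ω = (1/2.0) × 0.6 × 100 × (0.707 × 0.25) = 5.302 kip/in.
4.814 ≤ 5.302 → adequate.

f_max ≈ 4.81 kip/in; adequate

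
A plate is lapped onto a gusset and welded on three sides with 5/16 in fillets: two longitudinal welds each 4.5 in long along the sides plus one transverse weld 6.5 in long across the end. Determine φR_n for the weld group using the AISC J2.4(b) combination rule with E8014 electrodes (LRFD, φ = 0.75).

E80XX → F_EXX = 80 ksi.
t_e = 0.707 × 0.3125 = 0.2209 in.
R_nwl = 0.6 × 80 × 0.2209 × 9 = 95.44 kip (longitudinal, 2 welds).
R_nwt = 0.6 × 80 × 0.2209 × 6.5 = 68.93 kip (transverse, base value).
(i) R_nwl + R_nwt = 164.4 kip; (ii) 0.85 R_nwl + 1.5 R_nwt = 184.5 kip.
R_n = max = 184.5 kip [governs: (ii)]; φR_n = 138.4 kip.

φR_n ≈ 138 kip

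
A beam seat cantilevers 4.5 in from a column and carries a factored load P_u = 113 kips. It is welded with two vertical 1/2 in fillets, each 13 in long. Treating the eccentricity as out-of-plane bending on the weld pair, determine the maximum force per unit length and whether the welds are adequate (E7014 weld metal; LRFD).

E70XX → F_EXX = 70 ksi.
L_w = 2 × 13 = 26 in; section modulus (unit throat) S = 2 × L²/6 = 56.33 in².
Direct shear f_v = P/L_w = 113/26 = 4.346 kip/in.
Moment M = P × e = 113 × 4.5 = 508.5 kip·in; bending f_b = M/S = 9.027 kip/in.
f_max = √(f_v² + f_b²) = √(4.346² + 9.027²) = 10.02 kip/in.
φr_n = 0.75 × 0.6 × 70 × (0.707 × 0.5) = 11.14 kip/in → adequate.

f_max ≈ 10 kip/in; adequate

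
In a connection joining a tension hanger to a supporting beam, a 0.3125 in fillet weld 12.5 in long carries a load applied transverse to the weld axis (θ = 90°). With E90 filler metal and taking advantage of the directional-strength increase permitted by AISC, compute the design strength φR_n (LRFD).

E90XX → F_EXX = 90 ksi.
t_e = 0.707 × 0.3125 = 0.2209 in; A_we = 0.2209 × 12.5 = 2.762 in².
Directional factor: 1.0 + 0.5 sin^1.5(90°) = 1.5.
F_nw = 0.6 × 90 × 1.5 = 81 ksi.
φR_n = 0.75 × 81 × 2.762 = 167.8 kips.

φR_n ≈ 168 kips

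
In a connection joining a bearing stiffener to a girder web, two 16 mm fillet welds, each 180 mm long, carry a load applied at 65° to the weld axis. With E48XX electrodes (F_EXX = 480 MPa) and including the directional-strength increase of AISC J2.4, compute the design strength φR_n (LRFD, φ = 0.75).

φR_n ≈ 1260 kN

t_e = 0.707 × 16 = 11.31 mm; A_we = 11.31 × 360 = 4072 mm².
Directional factor: 1.0 + 0.5 sin^1.5(65°) = 1.431.
F_nw = 0.6 × 480 × 1.431 = 412.2 MPa.
φR_n = 0.75 × 412.2 × 4072 × 10⁻³ = 1259 kN.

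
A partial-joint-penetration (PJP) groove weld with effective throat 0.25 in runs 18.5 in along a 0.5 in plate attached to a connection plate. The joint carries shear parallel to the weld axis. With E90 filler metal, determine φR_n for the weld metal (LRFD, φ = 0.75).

E90XX → F_EXX = 90 ksi.
Effective throat (given) t_e = 0.25 in.
A_we = 0.25 × 18.5 = 4.625 in².
F_nw = 0.6 F_EXX = 54 ksi.
φR_n = 0.75 × 54 × 4.625 = 187.3 kip.

φR_n ≈ 187 kip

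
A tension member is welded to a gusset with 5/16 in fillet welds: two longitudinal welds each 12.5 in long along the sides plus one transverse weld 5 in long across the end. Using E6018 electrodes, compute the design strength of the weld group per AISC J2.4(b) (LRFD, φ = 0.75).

φR_n ≈ 179 kips

E60XX → F_EXX = 60 ksi.
t_e = 0.707 × 0.3125 = 0.2209 in.
R_nwl = 0.6 × 60 × 0.2209 × 25 = 198.8 kips (longitudinal, 2 welds).
R_nwt = 0.6 × 60 × 0.2209 × 5 = 39.77 kips (transverse, base value).
(i) R_nwl + R_nwt = 238.6 kips; (ii) 0.85 R_nwl + 1.5 R_nwt = 228.7 kips.
R_n = max = 238.6 kips [governs: (i)]; φR_n = 179 kips.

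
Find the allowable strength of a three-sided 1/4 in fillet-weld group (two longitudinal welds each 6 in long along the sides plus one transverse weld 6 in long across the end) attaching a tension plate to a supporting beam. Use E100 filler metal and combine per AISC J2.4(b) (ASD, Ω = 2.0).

R_n/Ω ≈ 102 kips

E100XX → F_EXX = 100 ksi.
t_e = 0.707 × 0.25 = 0.1767 in.
R_nwl = 0.6 × 100 × 0.1767 × 12 = 127.3 kips (longitudinal, 2 welds).
R_nwt = 0.6 × 100 × 0.1767 × 6 = 63.63 kips (transverse, base value).
(i) R_nwl + R_nwt = 190.9 kips; (ii) 0.85 R_nwl + 1.5 R_nwt = 203.6 kips.
R_n = max = 203.6 kips [governs: (ii)]; R_n/Ω = 101.8 kips.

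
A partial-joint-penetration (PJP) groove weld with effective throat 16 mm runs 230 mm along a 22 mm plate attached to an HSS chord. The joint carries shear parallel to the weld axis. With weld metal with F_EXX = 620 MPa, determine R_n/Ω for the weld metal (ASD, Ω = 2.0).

R_n/Ω ≈ 684 kN

Effective throat (given) t_e = 16 mm.
A_we = 16 × 230 = 3680 mm².
F_nw = 0.6 F_EXX = 372 MPa.
R_n/Ω = (372 × 3680) / 2.0 × 10⁻³ = 684.5 kN.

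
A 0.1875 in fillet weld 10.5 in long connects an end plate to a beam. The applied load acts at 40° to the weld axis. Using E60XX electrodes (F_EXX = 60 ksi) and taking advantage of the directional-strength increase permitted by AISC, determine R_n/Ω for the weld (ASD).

R_n/Ω ≈ 31.5 kip

t_e = 0.707 × 0.1875 = 0.1326 in; A_we = 0.1326 × 10.5 = 1.392 in².
Directional factor: 1.0 + 0.5 sin^1.5(40°) = 1.258.
F_nw = 0.6 × 60 × 1.258 = 45.28 ksi.
R_n/Ω = (45.28 × 1.392) / 2.0 = 31.51 kip.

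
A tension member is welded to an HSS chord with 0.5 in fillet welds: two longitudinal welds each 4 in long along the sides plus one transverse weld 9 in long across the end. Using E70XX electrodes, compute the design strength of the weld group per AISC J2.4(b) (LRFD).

φR_n ≈ 226 kip

E70XX → F_EXX = 70 ksi.
t_e = 0.707 × 0.5 = 0.3535 in.
R_nwl = 0.6 × 70 × 0.3535 × 8 = 118.8 kip (longitudinal, 2 welds).
R_nwt = 0.6 × 70 × 0.3535 × 9 = 133.6 kip (transverse, base value).
(i) R_nwl + R_nwt = 252.4 kip; (ii) 0.85 R_nwl + 1.5 R_nwt = 301.4 kip.
R_n = max = 301.4 kip [governs: (ii)]; φR_n = 226 kip.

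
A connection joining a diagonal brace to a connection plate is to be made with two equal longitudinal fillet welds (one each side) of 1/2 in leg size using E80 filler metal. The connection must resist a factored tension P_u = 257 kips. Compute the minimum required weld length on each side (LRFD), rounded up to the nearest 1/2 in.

L = 10.5 in on each side

E80XX → F_EXX = 80 ksi.
Throat t_e = 0.707 × 0.5 = 0.3535 in.
φr_n = 0.75 × 0.6 × 80 × 0.3535 = 12.73 kips/in.
L_req = P_u / φr_n = 257 / 12.73 = 20.19 in total.
Per side: 20.19 / 2 = 10.1 in.
Round up → use L = 10.5 in on each side.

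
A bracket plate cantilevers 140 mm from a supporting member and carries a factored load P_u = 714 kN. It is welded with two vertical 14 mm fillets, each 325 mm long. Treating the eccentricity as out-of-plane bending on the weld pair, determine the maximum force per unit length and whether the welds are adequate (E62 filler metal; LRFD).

f_max ≈ 3040 N/mm; NOT adequate

E62XX → F_EXX = 620 MPa.
L_w = 2 × 325 = 650 mm; section modulus (unit throat) S = 2 × L²/6 = 35210 mm².
Direct shear f_v = P/L_w = 714×10³/650 = 1098 N/mm.
Moment M = P × e = 714×10³ × 140 = 99960000 N·mm; bending f_b = M/S = 2839 N/mm.
f_max = √(f_v² + f_b²) = √(1098² + 2839²) = 3044 N/mm.
φr_n = 0.75 × 0.6 × 620 × (0.707 × 14) = 2762 N/mm → NOT adequate.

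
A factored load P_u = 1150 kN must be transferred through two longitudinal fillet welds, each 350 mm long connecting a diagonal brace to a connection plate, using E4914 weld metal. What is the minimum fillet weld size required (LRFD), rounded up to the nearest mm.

E49XX → F_EXX = 490 MPa.
Total weld length L = 700 mm.
Required throat t_e = P_u / (φ × 0.6 F_EXX × L) = 1150 / (0.75 × 0.6 × 490 × 700 × 10⁻³) = 7.451 mm.
Required leg w = t_e / 0.707 = 10.54 mm → use 11 mm.

w = 11 mm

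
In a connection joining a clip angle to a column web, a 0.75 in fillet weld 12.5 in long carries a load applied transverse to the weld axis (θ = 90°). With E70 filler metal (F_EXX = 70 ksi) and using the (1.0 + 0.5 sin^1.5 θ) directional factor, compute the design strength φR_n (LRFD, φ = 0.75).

φR_n ≈ 313 kips

t_e = 0.707 × 0.75 = 0.5302 in; A_we = 0.5302 × 12.5 = 6.628 in².
Directional factor: 1.0 + 0.5 sin^1.5(90°) = 1.5.
F_nw = 0.6 × 70 × 1.5 = 63 ksi.
φR_n = 0.75 × 63 × 6.628 = 313.2 kips.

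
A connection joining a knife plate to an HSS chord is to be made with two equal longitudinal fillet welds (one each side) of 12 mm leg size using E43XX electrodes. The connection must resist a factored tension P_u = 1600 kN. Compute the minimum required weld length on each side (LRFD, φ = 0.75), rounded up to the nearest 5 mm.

L = 490 mm on each side

E43XX → F_EXX = 430 MPa.
Throat t_e = 0.707 × 12 = 8.484 mm.
φr_n = 0.75 × 0.6 × 430 × 8.484 × 10⁻³ = 1.642 kN/mm.
L_req = P_u / φr_n = 1600 / 1.642 = 974.6 mm total.
Per side: 974.6 / 2 = 487.3 mm.
Round up → use L = 490 mm on each side.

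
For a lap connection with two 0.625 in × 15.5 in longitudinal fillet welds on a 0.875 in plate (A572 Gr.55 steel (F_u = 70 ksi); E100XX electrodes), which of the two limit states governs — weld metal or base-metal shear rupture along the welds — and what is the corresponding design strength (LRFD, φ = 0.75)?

φR_n ≈ 616 kips (weld metal governs)

E100XX → F_EXX = 100 ksi.
t_e = 0.707 × 0.625 = 0.4419 in; L = 31 in.
Weld metal: φR_n = 0.75 × 0.6 × 100 × 0.4419 × 31 = 616.4 kips.
Base metal (shear rupture): φR_n = 0.75 × 0.6 × 70 × 0.875 × 31 = 854.4 kips.
Governing: weld metal.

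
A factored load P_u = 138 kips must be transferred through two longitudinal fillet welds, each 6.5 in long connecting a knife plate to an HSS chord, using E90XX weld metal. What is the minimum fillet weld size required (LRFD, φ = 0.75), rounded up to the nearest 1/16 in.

E90XX → F_EXX = 90 ksi.
Total weld length L = 13 in.
Required throat t_e = P_u / (φ × 0.6 F_EXX × L) = 138 / (0.75 × 0.6 × 90 × 13) = 0.2621 in.
Required leg w = t_e / 0.707 = 0.3707 in → use 3/8 in.

w = 3/8 in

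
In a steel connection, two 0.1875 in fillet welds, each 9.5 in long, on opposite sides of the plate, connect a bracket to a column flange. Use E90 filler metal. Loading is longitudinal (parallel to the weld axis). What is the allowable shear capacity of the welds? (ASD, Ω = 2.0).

E90XX → F_EXX = 90 ksi.
Effective throat t_e = 0.707 × 0.1875 = 0.1326 in.
Total length L = 19 in; A_we = 0.1326 × 19 = 2.519 in².
F_nw = 0.6 F_EXX = 0.6 × 90 = 54 ksi.
R_n = 54 × 2.519 = 136 kips; R_n/Ω = 136/2.0 = 68 kips.

R_n/Ω ≈ 68 kips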